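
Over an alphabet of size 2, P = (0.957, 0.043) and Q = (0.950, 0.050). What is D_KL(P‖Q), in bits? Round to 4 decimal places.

0.0008 bits

D(P‖Q) = Σ p·log₂(p/q).
  0.957·log₂(0.957/0.950) = 0.01014
  0.043·log₂(0.043/0.050) = -0.00936
D(P‖Q) = 0.0008 bits.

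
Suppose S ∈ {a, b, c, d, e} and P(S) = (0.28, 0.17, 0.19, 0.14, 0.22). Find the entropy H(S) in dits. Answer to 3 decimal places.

H(S) = −Σ p·log₁₀ p.
  −(0.28)·log₁₀(0.28) = 0.1548
  −(0.17)·log₁₀(0.17) = 0.1308
  −(0.19)·log₁₀(0.19) = 0.1370
  −(0.14)·log₁₀(0.14) = 0.1195
  −(0.22)·log₁₀(0.22) = 0.1447
Sum: 0.1548 + 0.1308 + 0.1370 + 0.1195 + 0.1447 = 0.687 dits.

0.687 dits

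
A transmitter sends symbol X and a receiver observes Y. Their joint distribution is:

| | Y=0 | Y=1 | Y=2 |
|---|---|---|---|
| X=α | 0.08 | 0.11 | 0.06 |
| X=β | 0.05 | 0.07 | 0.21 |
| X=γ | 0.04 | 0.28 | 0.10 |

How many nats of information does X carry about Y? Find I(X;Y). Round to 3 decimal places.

Marginals: p(X) = (0.2500, 0.3300, 0.4200), p(Y) = (0.1700, 0.4600, 0.3700).
I(X;Y) = H(X) + H(Y) − H(X,Y).
H(X) = 1.0768, H(Y) = 1.0263, H(X,Y) = 1.9928.
I(X;Y) = 1.0768 + 1.0263 − 1.9928 = 0.110 nats.

0.110 nats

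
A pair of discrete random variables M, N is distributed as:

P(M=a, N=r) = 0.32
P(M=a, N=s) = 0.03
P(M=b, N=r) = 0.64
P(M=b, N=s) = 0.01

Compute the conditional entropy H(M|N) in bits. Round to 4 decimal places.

Chain rule: H(M|N) = H(M,N) − H(N).
Marginals: p(M) = (0.3500, 0.6500), p(N) = (0.9600, 0.0400).
H(M,N) = 1.1563 bits; H(N) = 0.2423 bits.
H(M|N) = 1.1563 − 0.2423 = 0.9140 bits.

0.9140 bits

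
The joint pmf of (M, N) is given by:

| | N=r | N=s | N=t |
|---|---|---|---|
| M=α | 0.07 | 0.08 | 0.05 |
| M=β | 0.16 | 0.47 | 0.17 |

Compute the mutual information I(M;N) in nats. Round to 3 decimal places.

0.013 nats

Marginals: p(M) = (0.2000, 0.8000), p(N) = (0.2300, 0.5500, 0.2200).
I(M;N) = Σ p(x,y)·ln[p(x,y)/(p(x)p(y))].
  (α,r): 0.07·ln(1.5217) = 0.0294
  (α,s): 0.08·ln(0.7273) = -0.0255
  (α,t): 0.05·ln(1.1364) = 0.0064
  (β,r): 0.16·ln(0.8696) = -0.0224
  (β,s): 0.47·ln(1.0682) = 0.0310
  (β,t): 0.17·ln(0.9659) = -0.0059
Sum = 0.013 nats.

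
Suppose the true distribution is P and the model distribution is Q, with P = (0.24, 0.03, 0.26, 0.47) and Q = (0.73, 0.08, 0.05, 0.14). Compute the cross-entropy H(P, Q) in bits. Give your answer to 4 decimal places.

2.6751 bits

H(P,Q) = −Σ p·log₂ q.
  −0.24·log₂(0.73) = 0.10897
  −0.03·log₂(0.08) = 0.10932
  −0.26·log₂(0.05) = 1.12370
  −0.47·log₂(0.14) = 1.33316
H(P,Q) = 2.6751 bits.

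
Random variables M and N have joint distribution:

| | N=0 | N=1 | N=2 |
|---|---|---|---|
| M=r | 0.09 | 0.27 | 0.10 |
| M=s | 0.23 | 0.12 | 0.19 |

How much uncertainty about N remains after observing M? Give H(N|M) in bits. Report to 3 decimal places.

1.469 bits

Chain rule: H(N|M) = H(M,N) − H(M).
Marginals: p(M) = (0.4600, 0.5400), p(N) = (0.3200, 0.3900, 0.2900).
H(M,N) = 2.4648 bits; H(M) = 0.9954 bits.
H(N|M) = 2.4648 − 0.9954 = 1.469 bits.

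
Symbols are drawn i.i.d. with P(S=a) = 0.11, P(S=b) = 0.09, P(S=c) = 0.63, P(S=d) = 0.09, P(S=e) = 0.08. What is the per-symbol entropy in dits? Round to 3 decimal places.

H(S) = −Σ p·log₁₀ p.
  −(0.11)·log₁₀(0.11) = 0.1054
  −(0.09)·log₁₀(0.09) = 0.0941
  −(0.63)·log₁₀(0.63) = 0.1264
  −(0.09)·log₁₀(0.09) = 0.0941
  −(0.08)·log₁₀(0.08) = 0.0878
Sum: 0.1054 + 0.0941 + 0.1264 + 0.0941 + 0.0878 = 0.508 dits.

0.508 dits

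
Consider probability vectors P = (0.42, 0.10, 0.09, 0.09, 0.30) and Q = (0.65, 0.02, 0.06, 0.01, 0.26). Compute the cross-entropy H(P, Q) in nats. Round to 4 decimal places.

1.6439 nats

H(P,Q) = −Σ p·ln q.
  −0.42·ln(0.65) = 0.18093
  −0.10·ln(0.02) = 0.39120
  −0.09·ln(0.06) = 0.25321
  −0.09·ln(0.01) = 0.41447
  −0.30·ln(0.26) = 0.40412
H(P,Q) = 1.6439 nats.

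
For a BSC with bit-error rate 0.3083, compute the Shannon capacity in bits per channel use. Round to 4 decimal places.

0.1088 bits

Binary symmetric channel: C = 1 − h₂(ε) where h₂ is the binary entropy function.
h₂(0.3083) = −0.3083·log₂0.3083 − 0.6917·log₂0.6917 = 0.8912.
C = 1 − 0.8912 = 0.1088 bits per channel use.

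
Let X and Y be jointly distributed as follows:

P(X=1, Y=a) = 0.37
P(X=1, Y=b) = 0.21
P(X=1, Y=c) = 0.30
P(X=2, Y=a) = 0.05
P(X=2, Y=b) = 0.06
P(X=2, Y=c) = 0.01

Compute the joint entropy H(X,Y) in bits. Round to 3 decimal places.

H(X,Y) = −Σ p(x,y)·log₂ p(x,y) over all 6 cells.
  cell (1,a): −0.37·log₂0.37 = 0.5307
  cell (1,b): −0.21·log₂0.21 = 0.4728
  cell (1,c): −0.30·log₂0.30 = 0.5211
  cell (2,a): −0.05·log₂0.05 = 0.2161
  cell (2,b): −0.06·log₂0.06 = 0.2435
  cell (2,c): −0.01·log₂0.01 = 0.0664
Sum = 2.051 bits.

2.051 bits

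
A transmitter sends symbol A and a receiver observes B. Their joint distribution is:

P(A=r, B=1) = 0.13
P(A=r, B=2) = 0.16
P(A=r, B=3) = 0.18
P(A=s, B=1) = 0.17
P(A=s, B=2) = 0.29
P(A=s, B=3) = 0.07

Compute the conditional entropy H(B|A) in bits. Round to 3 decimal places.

1.475 bits

Marginals: p(A) = (0.4700, 0.5300), p(B) = (0.3000, 0.4500, 0.2500).
H(B|A) = Σ p(A) · H(B|A=·).
  A=r: p=0.4700, H(B|A=r) = 1.5724
  A=s: p=0.5300, H(B|A=s) = 1.3879
Weighted sum = 1.475 bits.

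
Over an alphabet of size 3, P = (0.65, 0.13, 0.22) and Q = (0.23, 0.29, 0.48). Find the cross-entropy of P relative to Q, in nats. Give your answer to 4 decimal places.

1.2777 nats

H(P,Q) = −Σ p·ln q.
  −0.65·ln(0.23) = 0.95529
  −0.13·ln(0.29) = 0.16092
  −0.22·ln(0.48) = 0.16147
H(P,Q) = 1.2777 nats.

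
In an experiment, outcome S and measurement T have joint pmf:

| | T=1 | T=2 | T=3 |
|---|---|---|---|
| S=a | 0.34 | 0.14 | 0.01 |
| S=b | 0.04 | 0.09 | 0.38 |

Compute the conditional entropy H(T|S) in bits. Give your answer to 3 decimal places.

1.022 bits

Marginals: p(S) = (0.4900, 0.5100), p(T) = (0.3800, 0.2300, 0.3900).
H(T|S) = Σ p(S) · H(T|S=·).
  S=a: p=0.4900, H(T|S=a) = 0.9968
  S=b: p=0.5100, H(T|S=b) = 1.0459
Weighted sum = 1.022 bits.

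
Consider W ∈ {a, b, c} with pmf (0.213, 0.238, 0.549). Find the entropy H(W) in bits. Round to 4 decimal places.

H(W) = −Σ p·log₂ p.
  −(0.213)·log₂(0.213) = 0.47522
  −(0.238)·log₂(0.238) = 0.49289
  −(0.549)·log₂(0.549) = 0.47495
Sum: 0.47522 + 0.49289 + 0.47495 = 1.4431 bits.

1.4431 bits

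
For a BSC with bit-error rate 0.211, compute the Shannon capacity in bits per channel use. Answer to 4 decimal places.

Binary symmetric channel: C = 1 − h₂(ε) where h₂ is the binary entropy function.
h₂(0.211) = −0.211·log₂0.211 − 0.789·log₂0.789 = 0.7434.
C = 1 − 0.7434 = 0.2566 bits per channel use.

0.2566 bits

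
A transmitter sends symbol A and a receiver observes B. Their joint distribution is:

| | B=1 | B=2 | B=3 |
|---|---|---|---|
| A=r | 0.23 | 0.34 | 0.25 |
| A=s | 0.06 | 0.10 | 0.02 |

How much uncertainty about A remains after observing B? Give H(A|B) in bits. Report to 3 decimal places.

Chain rule: H(A|B) = H(A,B) − H(B).
Marginals: p(A) = (0.8200, 0.1800), p(B) = (0.2900, 0.4400, 0.2700).
H(A,B) = 2.2054 bits; H(B) = 1.5491 bits.
H(A|B) = 2.2054 − 1.5491 = 0.656 bits.

0.656 bits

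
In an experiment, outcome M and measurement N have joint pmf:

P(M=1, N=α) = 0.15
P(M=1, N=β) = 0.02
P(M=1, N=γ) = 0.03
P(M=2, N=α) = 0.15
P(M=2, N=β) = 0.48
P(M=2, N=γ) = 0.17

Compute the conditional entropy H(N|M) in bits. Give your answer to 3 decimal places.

Marginals: p(M) = (0.2000, 0.8000), p(N) = (0.3000, 0.5000, 0.2000).
H(N|M) = Σ p(M) · H(N|M=·).
  M=1: p=0.2000, H(N|M=1) = 1.0540
  M=2: p=0.8000, H(N|M=2) = 1.3698
Weighted sum = 1.307 bits.

1.307 bits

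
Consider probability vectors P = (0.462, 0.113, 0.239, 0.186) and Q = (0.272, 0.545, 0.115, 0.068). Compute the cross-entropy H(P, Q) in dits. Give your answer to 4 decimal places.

H(P,Q) = −Σ p·log₁₀ q.
  −0.462·log₁₀(0.272) = 0.26123
  −0.113·log₁₀(0.545) = 0.02979
  −0.239·log₁₀(0.115) = 0.22449
  −0.186·log₁₀(0.068) = 0.21715
H(P,Q) = 0.7327 dits.

0.7327 dits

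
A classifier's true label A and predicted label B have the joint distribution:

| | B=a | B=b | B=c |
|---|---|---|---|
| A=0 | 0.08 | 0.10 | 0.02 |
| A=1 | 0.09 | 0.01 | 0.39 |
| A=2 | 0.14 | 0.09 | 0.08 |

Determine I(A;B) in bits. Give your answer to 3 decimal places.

0.338 bits

Marginals: p(A) = (0.2000, 0.4900, 0.3100), p(B) = (0.3100, 0.2000, 0.4900).
I(A;B) = Σ p(x,y)·log₂[p(x,y)/(p(x)p(y))].
  (0,a): 0.08·log₂(1.2903) = 0.0294
  (0,b): 0.10·log₂(2.5000) = 0.1322
  (0,c): 0.02·log₂(0.2041) = -0.0459
  (1,a): 0.09·log₂(0.5925) = -0.0680
  (1,b): 0.01·log₂(0.1020) = -0.0329
  (1,c): 0.39·log₂(1.6243) = 0.2729
  (2,a): 0.14·log₂(1.4568) = 0.0760
  (2,b): 0.09·log₂(1.4516) = 0.0484
  (2,c): 0.08·log₂(0.5267) = -0.0740
Sum = 0.338 bits.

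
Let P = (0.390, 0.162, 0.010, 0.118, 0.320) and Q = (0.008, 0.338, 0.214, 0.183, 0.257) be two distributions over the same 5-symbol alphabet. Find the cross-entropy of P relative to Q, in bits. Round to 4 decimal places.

H(P,Q) = −Σ p·log₂ q.
  −0.390·log₂(0.008) = 2.71666
  −0.162·log₂(0.338) = 0.25351
  −0.010·log₂(0.214) = 0.02224
  −0.118·log₂(0.183) = 0.28911
  −0.320·log₂(0.257) = 0.62725
H(P,Q) = 3.9088 bits.

3.9088 bits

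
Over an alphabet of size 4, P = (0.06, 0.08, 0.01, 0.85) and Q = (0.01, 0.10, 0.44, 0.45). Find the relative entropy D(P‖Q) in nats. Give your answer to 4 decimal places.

0.5924 nats

D(P‖Q) = Σ p·ln(p/q).
  0.06·ln(0.06/0.01) = 0.10751
  0.08·ln(0.08/0.10) = -0.01785
  0.01·ln(0.01/0.44) = -0.03784
  0.85·ln(0.85/0.45) = 0.54059
D(P‖Q) = 0.5924 nats.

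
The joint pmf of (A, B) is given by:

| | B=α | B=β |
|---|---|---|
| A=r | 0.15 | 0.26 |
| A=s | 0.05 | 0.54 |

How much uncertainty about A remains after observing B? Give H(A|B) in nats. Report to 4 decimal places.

Marginals: p(A) = (0.4100, 0.5900), p(B) = (0.2000, 0.8000).
H(A|B) = Σ p(B) · H(A|B=·).
  B=α: p=0.2000, H(A|B=α) = 0.5623
  B=β: p=0.8000, H(A|B=β) = 0.6306
Weighted sum = 0.6169 nats.

0.6169 nats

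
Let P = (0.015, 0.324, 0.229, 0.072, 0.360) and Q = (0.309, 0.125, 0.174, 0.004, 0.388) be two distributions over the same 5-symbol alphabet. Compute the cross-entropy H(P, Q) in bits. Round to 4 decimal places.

H(P,Q) = −Σ p·log₂ q.
  −0.015·log₂(0.309) = 0.02541
  −0.324·log₂(0.125) = 0.97200
  −0.229·log₂(0.174) = 0.57773
  −0.072·log₂(0.004) = 0.57354
  −0.360·log₂(0.388) = 0.49171
H(P,Q) = 2.6404 bits.

2.6404 bits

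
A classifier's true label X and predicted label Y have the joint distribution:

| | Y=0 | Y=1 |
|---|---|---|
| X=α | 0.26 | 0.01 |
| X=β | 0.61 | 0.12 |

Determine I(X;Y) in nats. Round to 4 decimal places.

0.0174 nats

Marginals: p(X) = (0.2700, 0.7300), p(Y) = (0.8700, 0.1300).
I(X;Y) = Σ p(x,y)·ln[p(x,y)/(p(x)p(y))].
  (α,0): 0.26·ln(1.1069) = 0.02640
  (α,1): 0.01·ln(0.2849) = -0.01256
  (β,0): 0.61·ln(0.9605) = -0.02460
  (β,1): 0.12·ln(1.2645) = 0.02816
Sum = 0.0174 nats.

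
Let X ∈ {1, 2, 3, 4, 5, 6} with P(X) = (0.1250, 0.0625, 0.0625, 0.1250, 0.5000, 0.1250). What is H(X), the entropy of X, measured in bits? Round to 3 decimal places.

2.125 bits

H(X) = −Σ p·log₂ p.
  −(0.1250)·log₂(0.1250) = 0.3750
  −(0.0625)·log₂(0.0625) = 0.2500
  −(0.0625)·log₂(0.0625) = 0.2500
  −(0.1250)·log₂(0.1250) = 0.3750
  −(0.5000)·log₂(0.5000) = 0.5000
  −(0.1250)·log₂(0.1250) = 0.3750
Sum: 0.3750 + 0.2500 + 0.2500 + 0.3750 + 0.5000 + 0.3750 = 2.125 bits.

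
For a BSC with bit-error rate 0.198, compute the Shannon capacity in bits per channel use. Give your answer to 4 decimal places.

0.2821 bits

Binary symmetric channel: C = 1 − h₂(ε) where h₂ is the binary entropy function.
h₂(0.198) = −0.198·log₂0.198 − 0.802·log₂0.802 = 0.7179.
C = 1 − 0.7179 = 0.2821 bits per channel use.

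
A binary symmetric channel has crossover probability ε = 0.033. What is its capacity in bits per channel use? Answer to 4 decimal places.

Binary symmetric channel: C = 1 − h₂(ε) where h₂ is the binary entropy function.
h₂(0.033) = −0.033·log₂0.033 − 0.967·log₂0.967 = 0.2092.
C = 1 − 0.2092 = 0.7908 bits per channel use.

0.7908 bits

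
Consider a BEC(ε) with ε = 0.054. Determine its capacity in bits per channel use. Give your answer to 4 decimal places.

0.9460 bits

Binary erasure channel: capacity C = 1 − ε.
C = 1 − 0.054 = 0.9460 bits per channel use.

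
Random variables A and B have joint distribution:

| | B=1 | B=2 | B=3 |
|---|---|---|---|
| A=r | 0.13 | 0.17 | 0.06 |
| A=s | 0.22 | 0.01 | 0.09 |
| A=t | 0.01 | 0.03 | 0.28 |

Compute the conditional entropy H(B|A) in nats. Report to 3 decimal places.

Marginals: p(A) = (0.3600, 0.3200, 0.3200), p(B) = (0.3600, 0.2100, 0.4300).
H(B|A) = Σ p(A) · H(B|A=·).
  A=r: p=0.3600, H(B|A=r) = 1.0208
  A=s: p=0.3200, H(B|A=s) = 0.7227
  A=t: p=0.3200, H(B|A=t) = 0.4471
Weighted sum = 0.742 nats.

0.742 nats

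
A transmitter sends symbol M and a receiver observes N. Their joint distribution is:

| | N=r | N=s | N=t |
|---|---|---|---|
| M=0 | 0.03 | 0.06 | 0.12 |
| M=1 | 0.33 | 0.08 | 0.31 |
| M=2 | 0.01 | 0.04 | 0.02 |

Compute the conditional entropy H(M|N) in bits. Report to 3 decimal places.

Marginals: p(M) = (0.2100, 0.7200, 0.0700), p(N) = (0.3700, 0.1800, 0.4500).
H(M|N) = Σ p(N) · H(M|N=·).
  N=r: p=0.3700, H(M|N=r) = 0.5819
  N=s: p=0.1800, H(M|N=s) = 1.5305
  N=t: p=0.4500, H(M|N=t) = 1.0785
Weighted sum = 0.976 bits.

0.976 bits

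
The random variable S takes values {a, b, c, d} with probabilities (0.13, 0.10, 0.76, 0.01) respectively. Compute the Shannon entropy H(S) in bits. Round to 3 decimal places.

1.082 bits

H(S) = −Σ p·log₂ p.
  −(0.13)·log₂(0.13) = 0.3826
  −(0.10)·log₂(0.10) = 0.3322
  −(0.76)·log₂(0.76) = 0.3009
  −(0.01)·log₂(0.01) = 0.0664
Sum: 0.3826 + 0.3322 + 0.3009 + 0.0664 = 1.082 bits.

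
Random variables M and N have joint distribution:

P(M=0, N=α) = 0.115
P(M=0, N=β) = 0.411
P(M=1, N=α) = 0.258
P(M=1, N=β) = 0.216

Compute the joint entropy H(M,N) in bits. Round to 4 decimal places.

H(M,N) = −Σ p(x,y)·log₂ p(x,y) over all 4 cells.
  cell (0,α): −0.115·log₂0.115 = 0.35883
  cell (0,β): −0.411·log₂0.411 = 0.52723
  cell (1,α): −0.258·log₂0.258 = 0.50428
  cell (1,β): −0.216·log₂0.216 = 0.47755
Sum = 1.8679 bits.

1.8679 bits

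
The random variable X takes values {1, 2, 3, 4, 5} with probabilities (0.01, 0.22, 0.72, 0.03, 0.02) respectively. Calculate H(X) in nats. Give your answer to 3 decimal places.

H(X) = −Σ p·ln p.
  −(0.01)·ln(0.01) = 0.0461
  −(0.22)·ln(0.22) = 0.3331
  −(0.72)·ln(0.72) = 0.2365
  −(0.03)·ln(0.03) = 0.1052
  −(0.02)·ln(0.02) = 0.0782
Sum: 0.0461 + 0.3331 + 0.2365 + 0.1052 + 0.0782 = 0.799 nats.

0.799 nats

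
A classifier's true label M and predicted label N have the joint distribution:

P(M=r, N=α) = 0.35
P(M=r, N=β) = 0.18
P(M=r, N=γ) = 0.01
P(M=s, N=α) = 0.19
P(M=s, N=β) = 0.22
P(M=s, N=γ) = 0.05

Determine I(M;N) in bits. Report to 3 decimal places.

Marginals: p(M) = (0.5400, 0.4600), p(N) = (0.5400, 0.4000, 0.0600).
I(M;N) = H(M) + H(N) − H(M,N).
H(M) = 0.9954, H(N) = 1.2523, H(M,N) = 2.1937.
I(M;N) = 0.9954 + 1.2523 − 2.1937 = 0.054 bits.

0.054 bits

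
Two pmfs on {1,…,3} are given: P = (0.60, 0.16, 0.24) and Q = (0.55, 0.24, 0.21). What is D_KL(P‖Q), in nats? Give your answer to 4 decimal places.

D(P‖Q) = Σ p·ln(p/q).
  0.60·ln(0.60/0.55) = 0.05221
  0.16·ln(0.16/0.24) = -0.06487
  0.24·ln(0.24/0.21) = 0.03205
D(P‖Q) = 0.0194 nats.

0.0194 nats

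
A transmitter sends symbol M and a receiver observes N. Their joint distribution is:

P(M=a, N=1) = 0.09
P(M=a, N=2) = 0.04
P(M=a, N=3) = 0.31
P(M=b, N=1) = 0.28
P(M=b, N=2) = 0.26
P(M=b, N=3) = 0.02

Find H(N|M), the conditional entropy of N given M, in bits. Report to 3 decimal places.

Marginals: p(M) = (0.4400, 0.5600), p(N) = (0.3700, 0.3000, 0.3300).
H(N|M) = Σ p(M) · H(N|M=·).
  M=a: p=0.4400, H(N|M=a) = 1.1388
  M=b: p=0.5600, H(N|M=b) = 1.1856
Weighted sum = 1.165 bits.

1.165 bits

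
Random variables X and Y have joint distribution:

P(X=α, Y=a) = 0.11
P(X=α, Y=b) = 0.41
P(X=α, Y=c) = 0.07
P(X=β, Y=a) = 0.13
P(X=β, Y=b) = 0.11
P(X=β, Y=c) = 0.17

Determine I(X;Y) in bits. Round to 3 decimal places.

0.142 bits

Marginals: p(X) = (0.5900, 0.4100), p(Y) = (0.2400, 0.5200, 0.2400).
I(X;Y) = Σ p(x,y)·log₂[p(x,y)/(p(x)p(y))].
  (α,a): 0.11·log₂(0.7768) = -0.0401
  (α,b): 0.41·log₂(1.3364) = 0.1715
  (α,c): 0.07·log₂(0.4944) = -0.0711
  (β,a): 0.13·log₂(1.3211) = 0.0522
  (β,b): 0.11·log₂(0.5159) = -0.1050
  (β,c): 0.17·log₂(1.7276) = 0.1341
Sum = 0.142 bits.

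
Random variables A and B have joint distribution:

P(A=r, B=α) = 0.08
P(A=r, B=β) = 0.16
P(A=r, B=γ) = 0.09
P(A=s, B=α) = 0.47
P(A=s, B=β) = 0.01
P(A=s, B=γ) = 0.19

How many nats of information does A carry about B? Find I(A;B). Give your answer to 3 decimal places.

Marginals: p(A) = (0.3300, 0.6700), p(B) = (0.5500, 0.1700, 0.2800).
I(A;B) = H(A) + H(B) − H(A,B).
H(A) = 0.6342, H(B) = 0.9865, H(A,B) = 1.4284.
I(A;B) = 0.6342 + 0.9865 − 1.4284 = 0.192 nats.

0.192 nats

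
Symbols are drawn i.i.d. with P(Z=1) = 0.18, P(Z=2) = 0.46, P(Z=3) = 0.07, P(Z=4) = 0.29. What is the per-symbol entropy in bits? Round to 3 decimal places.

1.747 bits

H(Z) = −Σ p·log₂ p.
  −(0.18)·log₂(0.18) = 0.4453
  −(0.46)·log₂(0.46) = 0.5153
  −(0.07)·log₂(0.07) = 0.2686
  −(0.29)·log₂(0.29) = 0.5179
Sum: 0.4453 + 0.5153 + 0.2686 + 0.5179 = 1.747 bits.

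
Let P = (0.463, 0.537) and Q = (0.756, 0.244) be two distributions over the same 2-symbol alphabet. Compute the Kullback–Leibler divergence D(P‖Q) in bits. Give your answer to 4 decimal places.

D(P‖Q) = Σ p·log₂(p/q).
  0.463·log₂(0.463/0.756) = -0.32751
  0.537·log₂(0.537/0.244) = 0.61113
D(P‖Q) = 0.2836 bits.

0.2836 bits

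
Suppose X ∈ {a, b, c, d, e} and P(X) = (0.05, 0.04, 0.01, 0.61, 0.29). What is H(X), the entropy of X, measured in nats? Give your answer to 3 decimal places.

0.985 nats

H(X) = −Σ p·ln p.
  −(0.05)·ln(0.05) = 0.1498
  −(0.04)·ln(0.04) = 0.1288
  −(0.01)·ln(0.01) = 0.0461
  −(0.61)·ln(0.61) = 0.3015
  −(0.29)·ln(0.29) = 0.3590
Sum: 0.1498 + 0.1288 + 0.0461 + 0.3015 + 0.3590 = 0.985 nats.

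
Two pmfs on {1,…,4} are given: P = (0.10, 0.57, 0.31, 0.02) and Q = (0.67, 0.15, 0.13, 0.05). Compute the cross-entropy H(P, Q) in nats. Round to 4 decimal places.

H(P,Q) = −Σ p·ln q.
  −0.10·ln(0.67) = 0.04005
  −0.57·ln(0.15) = 1.08136
  −0.31·ln(0.13) = 0.63247
  −0.02·ln(0.05) = 0.05991
H(P,Q) = 1.8138 nats.

1.8138 nats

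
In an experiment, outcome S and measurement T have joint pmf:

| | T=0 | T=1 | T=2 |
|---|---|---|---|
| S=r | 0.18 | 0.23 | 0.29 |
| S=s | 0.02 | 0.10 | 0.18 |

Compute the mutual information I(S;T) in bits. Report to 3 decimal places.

0.044 bits

Marginals: p(S) = (0.7000, 0.3000), p(T) = (0.2000, 0.3300, 0.4700).
I(S;T) = H(S) + H(T) − H(S,T).
H(S) = 0.8813, H(T) = 1.5042, H(S,T) = 2.3413.
I(S;T) = 0.8813 + 1.5042 − 2.3413 = 0.044 bits.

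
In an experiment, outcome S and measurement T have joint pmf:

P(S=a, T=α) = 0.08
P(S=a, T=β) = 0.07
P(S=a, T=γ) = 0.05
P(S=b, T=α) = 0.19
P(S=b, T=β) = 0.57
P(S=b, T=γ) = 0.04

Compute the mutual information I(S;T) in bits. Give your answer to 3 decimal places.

0.077 bits

Marginals: p(S) = (0.2000, 0.8000), p(T) = (0.2700, 0.6400, 0.0900).
I(S;T) = H(S) + H(T) − H(S,T).
H(S) = 0.7219, H(T) = 1.2347, H(S,T) = 1.8794.
I(S;T) = 0.7219 + 1.2347 − 1.8794 = 0.077 bits.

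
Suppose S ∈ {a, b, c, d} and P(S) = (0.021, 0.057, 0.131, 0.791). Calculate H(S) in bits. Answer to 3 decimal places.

H(S) = −Σ p·log₂ p.
  −(0.021)·log₂(0.021) = 0.1170
  −(0.057)·log₂(0.057) = 0.2356
  −(0.131)·log₂(0.131) = 0.3841
  −(0.791)·log₂(0.791) = 0.2676
Sum: 0.1170 + 0.2356 + 0.3841 + 0.2676 = 1.004 bits.

1.004 bits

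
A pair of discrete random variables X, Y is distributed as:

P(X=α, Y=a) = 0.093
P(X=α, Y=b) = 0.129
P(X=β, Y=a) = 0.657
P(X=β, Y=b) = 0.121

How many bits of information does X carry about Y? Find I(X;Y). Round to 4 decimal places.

0.1084 bits

Marginals: p(X) = (0.2220, 0.7780), p(Y) = (0.7500, 0.2500).
I(X;Y) = H(X) + H(Y) − H(X,Y).
H(X) = 0.7638, H(Y) = 0.8113, H(X,Y) = 1.4667.
I(X;Y) = 0.7638 + 0.8113 − 1.4667 = 0.1084 bits.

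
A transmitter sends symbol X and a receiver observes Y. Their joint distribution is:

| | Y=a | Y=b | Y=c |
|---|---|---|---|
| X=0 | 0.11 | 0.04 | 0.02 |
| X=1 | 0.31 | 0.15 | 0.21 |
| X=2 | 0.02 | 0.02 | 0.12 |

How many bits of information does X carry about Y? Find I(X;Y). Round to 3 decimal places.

0.120 bits

Marginals: p(X) = (0.1700, 0.6700, 0.1600), p(Y) = (0.4400, 0.2100, 0.3500).
I(X;Y) = Σ p(x,y)·log₂[p(x,y)/(p(x)p(y))].
  (0,a): 0.11·log₂(1.4706) = 0.0612
  (0,b): 0.04·log₂(1.1204) = 0.0066
  (0,c): 0.02·log₂(0.3361) = -0.0315
  (1,a): 0.31·log₂(1.0516) = 0.0225
  (1,b): 0.15·log₂(1.0661) = 0.0139
  (1,c): 0.21·log₂(0.8955) = -0.0334
  (2,a): 0.02·log₂(0.2841) = -0.0363
  (2,b): 0.02·log₂(0.5952) = -0.0150
  (2,c): 0.12·log₂(2.1429) = 0.1319
Sum = 0.120 bits.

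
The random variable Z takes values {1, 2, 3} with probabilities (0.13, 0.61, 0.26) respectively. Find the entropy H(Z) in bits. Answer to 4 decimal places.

1.3229 bits

H(Z) = −Σ p·log₂ p.
  −(0.13)·log₂(0.13) = 0.38264
  −(0.61)·log₂(0.61) = 0.43500
  −(0.26)·log₂(0.26) = 0.50529
Sum: 0.38264 + 0.43500 + 0.50529 = 1.3229 bits.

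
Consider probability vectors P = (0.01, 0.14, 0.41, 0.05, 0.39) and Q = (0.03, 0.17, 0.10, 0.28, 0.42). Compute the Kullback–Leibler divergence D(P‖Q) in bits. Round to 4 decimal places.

D(P‖Q) = Σ p·log₂(p/q).
  0.01·log₂(0.01/0.03) = -0.01585
  0.14·log₂(0.14/0.17) = -0.03922
  0.41·log₂(0.41/0.10) = 0.83461
  0.05·log₂(0.05/0.28) = -0.12427
  0.39·log₂(0.39/0.42) = -0.04170
D(P‖Q) = 0.6136 bits.

0.6136 bits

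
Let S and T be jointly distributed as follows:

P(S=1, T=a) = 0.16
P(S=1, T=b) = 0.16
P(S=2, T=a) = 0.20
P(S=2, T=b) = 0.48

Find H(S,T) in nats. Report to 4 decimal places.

H(S,T) = −Σ p(x,y)·ln p(x,y) over all 4 cells.
  cell (1,a): −0.16·ln0.16 = 0.29321
  cell (1,b): −0.16·ln0.16 = 0.29321
  cell (2,a): −0.20·ln0.20 = 0.32189
  cell (2,b): −0.48·ln0.48 = 0.35231
Sum = 1.2606 nats.

1.2606 nats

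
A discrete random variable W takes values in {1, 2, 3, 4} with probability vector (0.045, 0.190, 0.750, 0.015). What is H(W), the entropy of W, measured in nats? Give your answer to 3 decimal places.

H(W) = −Σ p·ln p.
  −(0.045)·ln(0.045) = 0.1395
  −(0.190)·ln(0.190) = 0.3155
  −(0.750)·ln(0.750) = 0.2158
  −(0.015)·ln(0.015) = 0.0630
Sum: 0.1395 + 0.3155 + 0.2158 + 0.0630 = 0.734 nats.

0.734 nats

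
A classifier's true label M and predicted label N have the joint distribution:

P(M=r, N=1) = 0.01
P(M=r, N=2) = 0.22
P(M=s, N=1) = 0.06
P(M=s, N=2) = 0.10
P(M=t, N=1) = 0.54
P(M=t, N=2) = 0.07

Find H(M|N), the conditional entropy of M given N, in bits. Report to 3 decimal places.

Marginals: p(M) = (0.2300, 0.1600, 0.6100), p(N) = (0.6100, 0.3900).
H(M|N) = Σ p(N) · H(M|N=·).
  N=1: p=0.6100, H(M|N=1) = 0.5820
  N=2: p=0.3900, H(M|N=2) = 1.4142
Weighted sum = 0.907 bits.

0.907 bits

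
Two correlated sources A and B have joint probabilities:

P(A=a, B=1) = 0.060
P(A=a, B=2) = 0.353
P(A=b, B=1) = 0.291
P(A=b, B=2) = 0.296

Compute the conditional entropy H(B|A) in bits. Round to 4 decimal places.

0.8339 bits

Marginals: p(A) = (0.4130, 0.5870), p(B) = (0.3510, 0.6490).
H(B|A) = Σ p(A) · H(B|A=·).
  A=a: p=0.4130, H(B|A=a) = 0.5979
  A=b: p=0.5870, H(B|A=b) = 0.9999
Weighted sum = 0.8339 bits.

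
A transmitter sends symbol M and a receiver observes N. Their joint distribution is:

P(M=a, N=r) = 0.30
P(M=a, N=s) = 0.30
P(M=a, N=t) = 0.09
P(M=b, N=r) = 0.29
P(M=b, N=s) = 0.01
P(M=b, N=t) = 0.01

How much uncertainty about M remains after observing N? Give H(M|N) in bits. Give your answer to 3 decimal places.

0.701 bits

Marginals: p(M) = (0.6900, 0.3100), p(N) = (0.5900, 0.3100, 0.1000).
H(M|N) = Σ p(N) · H(M|N=·).
  N=r: p=0.5900, H(M|N=r) = 0.9998
  N=s: p=0.3100, H(M|N=s) = 0.2056
  N=t: p=0.1000, H(M|N=t) = 0.4690
Weighted sum = 0.701 bits.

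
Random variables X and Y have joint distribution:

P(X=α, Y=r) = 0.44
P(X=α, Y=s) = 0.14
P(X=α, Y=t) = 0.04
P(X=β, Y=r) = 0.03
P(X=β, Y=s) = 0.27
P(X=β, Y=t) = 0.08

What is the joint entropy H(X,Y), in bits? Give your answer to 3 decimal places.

H(X,Y) = −Σ p(x,y)·log₂ p(x,y) over all 6 cells.
  cell (α,r): −0.44·log₂0.44 = 0.5211
  cell (α,s): −0.14·log₂0.14 = 0.3971
  cell (α,t): −0.04·log₂0.04 = 0.1858
  cell (β,r): −0.03·log₂0.03 = 0.1518
  cell (β,s): −0.27·log₂0.27 = 0.5100
  cell (β,t): −0.08·log₂0.08 = 0.2915
Sum = 2.057 bits.

2.057 bits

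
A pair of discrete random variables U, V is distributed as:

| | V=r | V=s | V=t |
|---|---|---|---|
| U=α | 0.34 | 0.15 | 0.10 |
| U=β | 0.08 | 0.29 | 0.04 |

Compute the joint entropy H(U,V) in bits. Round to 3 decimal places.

2.267 bits

H(U,V) = −Σ p(x,y)·log₂ p(x,y) over all 6 cells.
  cell (α,r): −0.34·log₂0.34 = 0.5292
  cell (α,s): −0.15·log₂0.15 = 0.4105
  cell (α,t): −0.10·log₂0.10 = 0.3322
  cell (β,r): −0.08·log₂0.08 = 0.2915
  cell (β,s): −0.29·log₂0.29 = 0.5179
  cell (β,t): −0.04·log₂0.04 = 0.1858
Sum = 2.267 bits.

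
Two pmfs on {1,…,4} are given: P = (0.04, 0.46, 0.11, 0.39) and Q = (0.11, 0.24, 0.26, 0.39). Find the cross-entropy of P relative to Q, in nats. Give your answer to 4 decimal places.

1.2602 nats

H(P,Q) = −Σ p·ln q.
  −0.04·ln(0.11) = 0.08829
  −0.46·ln(0.24) = 0.65647
  −0.11·ln(0.26) = 0.14818
  −0.39·ln(0.39) = 0.36723
H(P,Q) = 1.2602 nats.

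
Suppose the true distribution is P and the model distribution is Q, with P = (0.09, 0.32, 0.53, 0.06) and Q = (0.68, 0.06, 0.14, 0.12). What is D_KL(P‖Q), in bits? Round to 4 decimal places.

1.4681 bits

D(P‖Q) = Σ p·log₂(p/q).
  0.09·log₂(0.09/0.68) = -0.26258
  0.32·log₂(0.32/0.06) = 0.77281
  0.53·log₂(0.53/0.14) = 1.01790
  0.06·log₂(0.06/0.12) = -0.06000
D(P‖Q) = 1.4681 bits.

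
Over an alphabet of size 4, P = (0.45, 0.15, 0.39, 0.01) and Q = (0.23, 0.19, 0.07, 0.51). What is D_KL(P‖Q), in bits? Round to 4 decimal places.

1.2943 bits

D(P‖Q) = Σ p·log₂(p/q).
  0.45·log₂(0.45/0.23) = 0.43573
  0.15·log₂(0.15/0.19) = -0.05116
  0.39·log₂(0.39/0.07) = 0.96644
  0.01·log₂(0.01/0.51) = -0.05672
D(P‖Q) = 1.2943 bits.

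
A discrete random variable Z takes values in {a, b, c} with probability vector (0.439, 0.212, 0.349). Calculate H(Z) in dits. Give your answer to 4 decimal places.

0.4593 dits

H(Z) = −Σ p·log₁₀ p.
  −(0.439)·log₁₀(0.439) = 0.15696
  −(0.212)·log₁₀(0.212) = 0.14282
  −(0.349)·log₁₀(0.349) = 0.15955
Sum: 0.15696 + 0.14282 + 0.15955 = 0.4593 dits.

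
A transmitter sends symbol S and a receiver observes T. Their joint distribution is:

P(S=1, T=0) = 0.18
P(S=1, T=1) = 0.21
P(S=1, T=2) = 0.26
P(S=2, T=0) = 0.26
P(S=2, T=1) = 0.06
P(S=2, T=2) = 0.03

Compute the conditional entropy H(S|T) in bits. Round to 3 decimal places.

Chain rule: H(S|T) = H(S,T) − H(T).
Marginals: p(S) = (0.6500, 0.3500), p(T) = (0.4400, 0.2700, 0.2900).
H(S,T) = 2.3240 bits; H(T) = 1.5491 bits.
H(S|T) = 2.3240 − 1.5491 = 0.775 bits.

0.775 bits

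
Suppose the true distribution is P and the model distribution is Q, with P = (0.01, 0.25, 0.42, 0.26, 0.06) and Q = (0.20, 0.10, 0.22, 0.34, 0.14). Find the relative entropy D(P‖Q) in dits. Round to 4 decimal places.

0.1521 dits

D(P‖Q) = Σ p·log₁₀(p/q).
  0.01·log₁₀(0.01/0.20) = -0.01301
  0.25·log₁₀(0.25/0.10) = 0.09949
  0.42·log₁₀(0.42/0.22) = 0.11795
  0.26·log₁₀(0.26/0.34) = -0.03029
  0.06·log₁₀(0.06/0.14) = -0.02208
D(P‖Q) = 0.1521 dits.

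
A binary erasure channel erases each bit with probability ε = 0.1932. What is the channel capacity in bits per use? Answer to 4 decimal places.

0.8068 bits

Binary erasure channel: capacity C = 1 − ε.
C = 1 − 0.1932 = 0.8068 bits per channel use.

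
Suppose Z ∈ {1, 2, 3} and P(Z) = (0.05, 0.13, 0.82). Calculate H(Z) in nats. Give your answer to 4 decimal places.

H(Z) = −Σ p·ln p.
  −(0.05)·ln(0.05) = 0.14979
  −(0.13)·ln(0.13) = 0.26523
  −(0.82)·ln(0.82) = 0.16273
Sum: 0.14979 + 0.26523 + 0.16273 = 0.5777 nats.

0.5777 nats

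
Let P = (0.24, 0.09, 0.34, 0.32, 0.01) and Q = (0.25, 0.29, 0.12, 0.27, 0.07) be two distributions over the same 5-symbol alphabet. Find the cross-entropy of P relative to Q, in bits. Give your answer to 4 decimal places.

2.3236 bits

H(P,Q) = −Σ p·log₂ q.
  −0.24·log₂(0.25) = 0.48000
  −0.09·log₂(0.29) = 0.16073
  −0.34·log₂(0.12) = 1.04002
  −0.32·log₂(0.27) = 0.60447
  −0.01·log₂(0.07) = 0.03837
H(P,Q) = 2.3236 bits.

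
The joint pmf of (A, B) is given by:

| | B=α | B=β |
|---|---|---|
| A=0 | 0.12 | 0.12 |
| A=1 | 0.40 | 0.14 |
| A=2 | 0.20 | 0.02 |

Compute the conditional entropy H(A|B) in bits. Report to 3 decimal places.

Marginals: p(A) = (0.2400, 0.5400, 0.2200), p(B) = (0.7200, 0.2800).
H(A|B) = Σ p(B) · H(A|B=·).
  B=α: p=0.7200, H(A|B=α) = 1.4153
  B=β: p=0.2800, H(A|B=β) = 1.2958
Weighted sum = 1.382 bits.

1.382 bits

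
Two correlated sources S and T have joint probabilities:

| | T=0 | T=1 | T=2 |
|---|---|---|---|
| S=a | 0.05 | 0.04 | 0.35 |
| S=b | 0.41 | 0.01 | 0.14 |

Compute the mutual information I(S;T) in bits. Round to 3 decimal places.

0.302 bits

Marginals: p(S) = (0.4400, 0.5600), p(T) = (0.4600, 0.0500, 0.4900).
I(S;T) = H(S) + H(T) − H(S,T).
H(S) = 0.9896, H(T) = 1.2357, H(S,T) = 1.9229.
I(S;T) = 0.9896 + 1.2357 − 1.9229 = 0.302 bits.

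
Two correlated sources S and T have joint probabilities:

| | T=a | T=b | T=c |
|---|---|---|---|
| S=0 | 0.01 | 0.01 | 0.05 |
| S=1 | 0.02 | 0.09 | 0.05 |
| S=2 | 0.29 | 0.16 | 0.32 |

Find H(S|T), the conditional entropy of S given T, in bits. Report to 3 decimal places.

0.901 bits

Chain rule: H(S|T) = H(S,T) − H(T).
Marginals: p(S) = (0.0700, 0.1600, 0.7700), p(T) = (0.3200, 0.2600, 0.4200).
H(S,T) = 2.4576 bits; H(T) = 1.5570 bits.
H(S|T) = 2.4576 − 1.5570 = 0.901 bits.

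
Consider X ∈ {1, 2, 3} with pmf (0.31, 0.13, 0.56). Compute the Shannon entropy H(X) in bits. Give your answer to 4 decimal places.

H(X) = −Σ p·log₂ p.
  −(0.31)·log₂(0.31) = 0.52379
  −(0.13)·log₂(0.13) = 0.38264
  −(0.56)·log₂(0.56) = 0.46844
Sum: 0.52379 + 0.38264 + 0.46844 = 1.3749 bits.

1.3749 bits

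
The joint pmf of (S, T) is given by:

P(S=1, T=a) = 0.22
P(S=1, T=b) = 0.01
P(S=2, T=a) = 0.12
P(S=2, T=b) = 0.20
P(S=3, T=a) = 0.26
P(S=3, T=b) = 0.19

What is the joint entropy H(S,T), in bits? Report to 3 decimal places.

2.339 bits

H(S,T) = −Σ p(x,y)·log₂ p(x,y) over all 6 cells.
  cell (1,a): −0.22·log₂0.22 = 0.4806
  cell (1,b): −0.01·log₂0.01 = 0.0664
  cell (2,a): −0.12·log₂0.12 = 0.3671
  cell (2,b): −0.20·log₂0.20 = 0.4644
  cell (3,a): −0.26·log₂0.26 = 0.5053
  cell (3,b): −0.19·log₂0.19 = 0.4552
Sum = 2.339 bits.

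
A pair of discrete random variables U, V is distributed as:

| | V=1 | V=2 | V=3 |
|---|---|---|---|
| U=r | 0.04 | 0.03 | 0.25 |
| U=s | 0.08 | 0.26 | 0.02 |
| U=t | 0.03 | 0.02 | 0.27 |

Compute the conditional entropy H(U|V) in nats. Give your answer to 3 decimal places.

Marginals: p(U) = (0.3200, 0.3600, 0.3200), p(V) = (0.1500, 0.3100, 0.5400).
H(U|V) = Σ p(V) · H(U|V=·).
  V=1: p=0.1500, H(U|V=1) = 1.0096
  V=2: p=0.3100, H(U|V=2) = 0.5504
  V=3: p=0.5400, H(U|V=3) = 0.8252
Weighted sum = 0.768 nats.

0.768 nats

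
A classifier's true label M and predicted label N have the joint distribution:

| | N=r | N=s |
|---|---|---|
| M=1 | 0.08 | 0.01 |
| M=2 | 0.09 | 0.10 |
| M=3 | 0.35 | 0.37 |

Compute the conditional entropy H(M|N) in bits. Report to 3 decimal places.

Marginals: p(M) = (0.0900, 0.1900, 0.7200), p(N) = (0.5200, 0.4800).
H(M|N) = Σ p(N) · H(M|N=·).
  N=r: p=0.5200, H(M|N=r) = 1.2379
  N=s: p=0.4800, H(M|N=s) = 0.8773
Weighted sum = 1.065 bits.

1.065 bits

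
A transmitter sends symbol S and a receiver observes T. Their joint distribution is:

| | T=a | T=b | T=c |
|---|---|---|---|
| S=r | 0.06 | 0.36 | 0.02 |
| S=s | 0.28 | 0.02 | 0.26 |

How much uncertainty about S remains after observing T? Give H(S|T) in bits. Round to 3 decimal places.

Chain rule: H(S|T) = H(S,T) − H(T).
Marginals: p(S) = (0.4400, 0.5600), p(T) = (0.3400, 0.3800, 0.2800).
H(S,T) = 2.0194 bits; H(T) = 1.5738 bits.
H(S|T) = 2.0194 − 1.5738 = 0.446 bits.

0.446 bits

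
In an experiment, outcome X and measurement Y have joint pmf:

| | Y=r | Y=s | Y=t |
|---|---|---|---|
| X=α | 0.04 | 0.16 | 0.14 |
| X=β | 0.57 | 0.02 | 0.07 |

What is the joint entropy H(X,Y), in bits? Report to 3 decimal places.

1.850 bits

H(X,Y) = −Σ p(x,y)·log₂ p(x,y) over all 6 cells.
  cell (α,r): −0.04·log₂0.04 = 0.1858
  cell (α,s): −0.16·log₂0.16 = 0.4230
  cell (α,t): −0.14·log₂0.14 = 0.3971
  cell (β,r): −0.57·log₂0.57 = 0.4623
  cell (β,s): −0.02·log₂0.02 = 0.1129
  cell (β,t): −0.07·log₂0.07 = 0.2686
Sum = 1.850 bits.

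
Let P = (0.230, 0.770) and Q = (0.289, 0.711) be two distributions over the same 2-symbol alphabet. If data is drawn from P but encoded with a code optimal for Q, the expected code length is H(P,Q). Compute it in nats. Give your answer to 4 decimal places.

H(P,Q) = −Σ p·ln q.
  −0.230·ln(0.289) = 0.28551
  −0.770·ln(0.711) = 0.26263
H(P,Q) = 0.5481 nats.

0.5481 nats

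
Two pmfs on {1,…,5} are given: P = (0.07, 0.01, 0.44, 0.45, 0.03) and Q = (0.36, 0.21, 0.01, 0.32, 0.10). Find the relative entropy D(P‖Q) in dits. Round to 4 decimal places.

0.7111 dits

D(P‖Q) = Σ p·log₁₀(p/q).
  0.07·log₁₀(0.07/0.36) = -0.04978
  0.01·log₁₀(0.01/0.21) = -0.01322
  0.44·log₁₀(0.44/0.01) = 0.72312
  0.45·log₁₀(0.45/0.32) = 0.06663
  0.03·log₁₀(0.03/0.10) = -0.01569
D(P‖Q) = 0.7111 dits.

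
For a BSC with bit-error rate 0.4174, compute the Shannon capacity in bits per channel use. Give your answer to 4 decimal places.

0.0198 bits

Binary symmetric channel: C = 1 − h₂(ε) where h₂ is the binary entropy function.
h₂(0.4174) = −0.4174·log₂0.4174 − 0.5826·log₂0.5826 = 0.9802.
C = 1 − 0.9802 = 0.0198 bits per channel use.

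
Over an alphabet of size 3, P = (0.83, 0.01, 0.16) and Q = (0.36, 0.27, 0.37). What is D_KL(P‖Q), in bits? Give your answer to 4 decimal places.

D(P‖Q) = Σ p·log₂(p/q).
  0.83·log₂(0.83/0.36) = 1.00024
  0.01·log₂(0.01/0.27) = -0.04755
  0.16·log₂(0.16/0.37) = -0.19351
D(P‖Q) = 0.7592 bits.

0.7592 bits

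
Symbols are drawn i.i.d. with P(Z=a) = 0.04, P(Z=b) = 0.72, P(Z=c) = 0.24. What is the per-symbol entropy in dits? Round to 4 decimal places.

0.3074 dits

H(Z) = −Σ p·log₁₀ p.
  −(0.04)·log₁₀(0.04) = 0.05592
  −(0.72)·log₁₀(0.72) = 0.10272
  −(0.24)·log₁₀(0.24) = 0.14875
Sum: 0.05592 + 0.10272 + 0.14875 = 0.3074 dits.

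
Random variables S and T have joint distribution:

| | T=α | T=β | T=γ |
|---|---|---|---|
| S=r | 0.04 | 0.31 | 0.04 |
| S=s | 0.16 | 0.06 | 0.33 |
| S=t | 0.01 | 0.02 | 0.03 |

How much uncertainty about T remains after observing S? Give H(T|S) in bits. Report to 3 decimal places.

Chain rule: H(T|S) = H(S,T) − H(S).
Marginals: p(S) = (0.3900, 0.5500, 0.0600), p(T) = (0.2100, 0.3900, 0.4000).
H(S,T) = 2.4208 bits; H(S) = 1.2477 bits.
H(T|S) = 2.4208 − 1.2477 = 1.173 bits.

1.173 bits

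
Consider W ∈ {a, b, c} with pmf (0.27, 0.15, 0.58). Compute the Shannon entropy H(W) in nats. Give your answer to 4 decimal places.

0.9540 nats

H(W) = −Σ p·ln p.
  −(0.27)·ln(0.27) = 0.35352
  −(0.15)·ln(0.15) = 0.28457
  −(0.58)·ln(0.58) = 0.31594
Sum: 0.35352 + 0.28457 + 0.31594 = 0.9540 nats.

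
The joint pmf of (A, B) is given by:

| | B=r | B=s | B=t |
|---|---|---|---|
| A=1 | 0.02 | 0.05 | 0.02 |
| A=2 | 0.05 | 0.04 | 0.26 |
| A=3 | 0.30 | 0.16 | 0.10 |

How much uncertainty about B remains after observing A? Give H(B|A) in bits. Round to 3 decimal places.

1.314 bits

Marginals: p(A) = (0.0900, 0.3500, 0.5600), p(B) = (0.3700, 0.2500, 0.3800).
H(B|A) = Σ p(A) · H(B|A=·).
  A=1: p=0.0900, H(B|A=1) = 1.4355
  A=2: p=0.3500, H(B|A=2) = 1.0773
  A=3: p=0.5600, H(B|A=3) = 1.4426
Weighted sum = 1.314 bits.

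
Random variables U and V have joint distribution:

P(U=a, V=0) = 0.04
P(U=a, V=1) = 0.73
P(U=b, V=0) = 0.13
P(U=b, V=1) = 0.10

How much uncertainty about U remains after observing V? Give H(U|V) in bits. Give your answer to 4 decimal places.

0.5743 bits

Chain rule: H(U|V) = H(U,V) − H(V).
Marginals: p(U) = (0.7700, 0.2300), p(V) = (0.1700, 0.8300).
H(U,V) = 1.2320 bits; H(V) = 0.6577 bits.
H(U|V) = 1.2320 − 0.6577 = 0.5743 bits.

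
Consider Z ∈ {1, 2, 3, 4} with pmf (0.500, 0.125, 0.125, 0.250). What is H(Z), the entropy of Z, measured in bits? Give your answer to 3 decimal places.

H(Z) = −Σ p·log₂ p.
  −(0.500)·log₂(0.500) = 0.5000
  −(0.125)·log₂(0.125) = 0.3750
  −(0.125)·log₂(0.125) = 0.3750
  −(0.250)·log₂(0.250) = 0.5000
Sum: 0.5000 + 0.3750 + 0.3750 + 0.5000 = 1.750 bits.

1.750 bits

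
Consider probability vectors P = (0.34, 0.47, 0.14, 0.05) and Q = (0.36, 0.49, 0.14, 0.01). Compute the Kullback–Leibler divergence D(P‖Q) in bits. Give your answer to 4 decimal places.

0.0598 bits

D(P‖Q) = Σ p·log₂(p/q).
  0.34·log₂(0.34/0.36) = -0.02804
  0.47·log₂(0.47/0.49) = -0.02826
  0.14·log₂(0.14/0.14) = 0.00000
  0.05·log₂(0.05/0.01) = 0.11610
D(P‖Q) = 0.0598 bits.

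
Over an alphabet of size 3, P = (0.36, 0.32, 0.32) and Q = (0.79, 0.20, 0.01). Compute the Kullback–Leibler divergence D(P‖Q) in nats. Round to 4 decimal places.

0.9765 nats

D(P‖Q) = Σ p·ln(p/q).
  0.36·ln(0.36/0.79) = -0.28293
  0.32·ln(0.32/0.20) = 0.15040
  0.32·ln(0.32/0.01) = 1.10904
D(P‖Q) = 0.9765 nats.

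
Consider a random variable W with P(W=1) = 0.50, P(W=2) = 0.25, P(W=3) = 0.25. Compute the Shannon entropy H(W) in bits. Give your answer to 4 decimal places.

H(W) = −Σ p·log₂ p.
  −(0.50)·log₂(0.50) = 0.50000
  −(0.25)·log₂(0.25) = 0.50000
  −(0.25)·log₂(0.25) = 0.50000
Sum: 0.50000 + 0.50000 + 0.50000 = 1.5000 bits.

1.5000 bits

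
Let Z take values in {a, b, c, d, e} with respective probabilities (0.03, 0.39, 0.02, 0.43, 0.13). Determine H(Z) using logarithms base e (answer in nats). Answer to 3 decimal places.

1.179 nats

H(Z) = −Σ p·ln p.
  −(0.03)·ln(0.03) = 0.1052
  −(0.39)·ln(0.39) = 0.3672
  −(0.02)·ln(0.02) = 0.0782
  −(0.43)·ln(0.43) = 0.3629
  −(0.13)·ln(0.13) = 0.2652
Sum: 0.1052 + 0.3672 + 0.0782 + 0.3629 + 0.2652 = 1.179 nats.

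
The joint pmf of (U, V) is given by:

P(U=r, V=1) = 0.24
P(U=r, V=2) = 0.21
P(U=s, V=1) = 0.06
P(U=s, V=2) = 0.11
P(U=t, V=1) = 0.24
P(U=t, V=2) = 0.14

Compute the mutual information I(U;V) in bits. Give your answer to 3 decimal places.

Marginals: p(U) = (0.4500, 0.1700, 0.3800), p(V) = (0.5400, 0.4600).
I(U;V) = H(U) + H(V) − H(U,V).
H(U) = 1.4834, H(V) = 0.9954, H(U,V) = 2.4520.
I(U;V) = 1.4834 + 0.9954 − 2.4520 = 0.027 bits.

0.027 bits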